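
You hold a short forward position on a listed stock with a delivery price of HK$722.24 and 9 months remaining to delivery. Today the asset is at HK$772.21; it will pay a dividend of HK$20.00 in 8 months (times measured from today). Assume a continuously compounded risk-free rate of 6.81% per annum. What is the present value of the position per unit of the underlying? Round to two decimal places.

-HK$66.82

PV(remaining dividends) I = 20.00·e^(−0.0681·8/12) = 19.1123
Current forward F = (S − I)·e^(rT) = (772.21 − 19.1123)·e^(0.0681·9/12) = 753.0977 × 1.052402 = 792.5615
Value (long) = (F − K)·e^(−rT) = (792.5615 − 722.24) × 0.950207 = 66.8200
Short position value = −(long value) = -HK$66.82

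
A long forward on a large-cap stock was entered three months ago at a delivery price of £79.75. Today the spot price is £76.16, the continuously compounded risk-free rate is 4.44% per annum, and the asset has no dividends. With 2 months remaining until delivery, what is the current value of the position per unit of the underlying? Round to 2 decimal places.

Current fair forward for the remaining 2 months: F = S·e^(r·T), r = 0.0444
F = 76.16 · e^(0.0444 × 2/12) = 76.16 × 1.007427 = 76.7256
Value of long forward = (F − K)·e^(−rT) = (76.7256 − 79.75) · e^(−0.0444·2/12)
= -3.0244 × 0.992627 = -3.00

-£3.00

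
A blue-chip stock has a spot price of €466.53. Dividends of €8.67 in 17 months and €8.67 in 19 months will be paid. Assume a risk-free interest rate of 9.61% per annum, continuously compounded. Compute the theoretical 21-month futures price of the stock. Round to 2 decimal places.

€534.21

PV(dividends) I = 8.67·e^(−0.0961·17/12) + 8.67·e^(−0.0961·19/12)
I = 7.5665 + 7.4462 = 15.0127
F = (S − I)·e^(rT) = (466.53 − 15.0127) · e^(0.0961·21/12)
= 451.5173 · e^0.168175 = 451.5173 × 1.183144 = €534.21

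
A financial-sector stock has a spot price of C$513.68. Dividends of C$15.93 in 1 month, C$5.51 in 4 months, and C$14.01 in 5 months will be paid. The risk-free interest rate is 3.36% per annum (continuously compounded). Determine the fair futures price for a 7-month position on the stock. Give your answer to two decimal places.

PV(dividends) I = 15.93·e^(−0.0336·1/12) + 5.51·e^(−0.0336·4/12) + 14.01·e^(−0.0336·5/12)
I = 15.8855 + 5.4486 + 13.8152 = 35.1493
F = (S − I)·e^(rT) = (513.68 − 35.1493) · e^(0.0336·7/12)
= 478.5307 · e^0.019600 = 478.5307 × 1.019793 = C$488.00

C$488.00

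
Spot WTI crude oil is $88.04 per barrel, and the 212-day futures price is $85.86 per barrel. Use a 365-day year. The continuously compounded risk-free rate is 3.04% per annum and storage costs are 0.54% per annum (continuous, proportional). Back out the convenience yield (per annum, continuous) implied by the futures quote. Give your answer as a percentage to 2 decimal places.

F = S·e^((r+u−y)T) ⇒ (r+u−y) = ln(F/S)/T
ln(85.86/88.04) = -0.025073; /T ⇒ -0.043168
y = r + u − ln(F/S)/T = 0.0304 + 0.0054 + 0.043168 = 0.078968
y = 7.90%

7.90%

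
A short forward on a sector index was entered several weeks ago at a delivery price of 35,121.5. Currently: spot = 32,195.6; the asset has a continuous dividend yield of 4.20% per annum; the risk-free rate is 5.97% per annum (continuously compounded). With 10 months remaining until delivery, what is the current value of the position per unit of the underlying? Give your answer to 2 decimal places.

Current fair forward for the remaining 10 months: F = S·e^((r − q)·T), (r − q) = 0.0597 − 0.0420 = 0.0177
F = 32195.6 · e^(0.0177 × 10/12) = 32195.6 × 1.01485932 = 32674.0047
Value of long forward = (F − K)·e^(−rT) = (32674.0047 − 35121.5) · e^(−0.0597·10/12)
= -2447.4953 × 0.95146726 = -2328.71
Short position value = −(long value) = 2328.71

2328.71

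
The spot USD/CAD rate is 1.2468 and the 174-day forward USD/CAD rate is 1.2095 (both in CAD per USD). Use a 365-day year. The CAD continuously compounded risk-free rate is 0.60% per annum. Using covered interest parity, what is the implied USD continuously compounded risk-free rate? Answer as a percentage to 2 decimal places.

6.97%

F = S·e^((r_CAD − r_USD)T) ⇒ r_USD = r_CAD − ln(F/S)/T
ln(1.2095/1.2468) = -0.030373; /(174/365) = -0.063713
r_USD = 0.0060 + 0.063713 = 0.069713
r_USD = 6.97%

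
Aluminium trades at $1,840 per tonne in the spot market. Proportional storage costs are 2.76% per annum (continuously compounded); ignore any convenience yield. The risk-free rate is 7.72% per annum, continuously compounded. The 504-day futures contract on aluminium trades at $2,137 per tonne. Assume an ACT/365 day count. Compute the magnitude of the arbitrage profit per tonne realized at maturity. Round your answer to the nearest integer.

Fair futures: F* = S·e^(carry·T), with carry = (r + u) = 0.0772 + 0.0276 = 0.1048
F* = 1840 · e^(0.1048 × 504/365) = 1840 · e^0.144710 = 1840 × 1.155704 = $2126.4954
Market $2137 > fair $2126.4954: forward overpriced → cash-and-carry (buy spot, short the forward).
At maturity, profit = |F_mkt − F*| = |2137 − 2126.4954| = $11 per tonne

$11 per tonne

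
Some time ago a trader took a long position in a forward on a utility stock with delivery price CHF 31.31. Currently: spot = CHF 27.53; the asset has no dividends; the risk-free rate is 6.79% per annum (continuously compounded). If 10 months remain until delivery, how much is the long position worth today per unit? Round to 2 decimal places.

-CHF 2.06

Current fair forward for the remaining 10 months: F = S·e^(r·T), r = 0.0679
F = 27.53 · e^(0.0679 × 10/12) = 27.53 × 1.058215 = 29.1327
Value of long forward = (F − K)·e^(−rT) = (29.1327 − 31.31) · e^(−0.0679·10/12)
= -2.1773 × 0.944988 = -2.06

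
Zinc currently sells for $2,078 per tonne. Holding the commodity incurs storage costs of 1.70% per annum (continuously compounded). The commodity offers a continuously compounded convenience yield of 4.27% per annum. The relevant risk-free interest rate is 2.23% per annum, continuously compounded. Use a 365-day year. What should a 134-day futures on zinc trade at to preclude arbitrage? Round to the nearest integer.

Net carry = r + u − y = 0.0223 + 0.0170 − 0.0427 = -0.0034
F = S·e^((r+u−y)T) = 2078 · e^(-0.0034 × 134/365) = 2078 · e^-0.001248
= 2078 × 0.998753 = $2,075 per tonne

$2,075 per tonne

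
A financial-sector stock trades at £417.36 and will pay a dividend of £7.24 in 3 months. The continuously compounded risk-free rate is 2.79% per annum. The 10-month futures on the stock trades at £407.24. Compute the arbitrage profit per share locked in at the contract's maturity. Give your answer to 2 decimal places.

PV(dividends) I = 7.24·e^(−0.0279·3/12) = 7.1897
Fair futures F* = (S − I)·e^(rT) = (417.36 − 7.1897)·e^0.023250 = 410.1703 × 1.023522 = 419.8183
Market £407.24 < fair 419.8183: forward underpriced → reverse cash-and-carry (short the stock, invest proceeds at r, pay the dividends, go long the forward).
Profit at T = |F_mkt − F*| = |407.24 − 419.8183| = £12.58 per share

£12.58 per share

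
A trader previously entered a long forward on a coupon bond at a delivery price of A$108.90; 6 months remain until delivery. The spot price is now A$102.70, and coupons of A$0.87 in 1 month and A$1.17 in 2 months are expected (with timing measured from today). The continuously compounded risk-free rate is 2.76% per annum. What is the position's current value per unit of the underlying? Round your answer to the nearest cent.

PV(remaining coupons) I = 0.87·e^(−0.0276·1/12) + 1.17·e^(−0.0276·2/12) = 2.0326
Current forward F = (S − I)·e^(rT) = (102.70 − 2.0326)·e^(0.0276·6/12) = 100.6674 × 1.013896 = 102.0663
Value (long) = (F − K)·e^(−rT) = (102.0663 − 108.90) × 0.986295 = -6.7400
Value = -A$6.74

-A$6.74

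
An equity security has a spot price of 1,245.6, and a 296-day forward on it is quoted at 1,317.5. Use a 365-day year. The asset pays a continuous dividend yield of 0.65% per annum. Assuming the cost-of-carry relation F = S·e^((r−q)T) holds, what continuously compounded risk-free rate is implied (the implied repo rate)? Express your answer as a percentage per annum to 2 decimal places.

From F = S·e^((r−q)T): (r − q) = ln(F/S)/T
ln(1317.5/1245.6) = ln(1.057723) = 0.056118
(r − q) = 0.056118 / (296/365) = 0.069200
r = ln(F/S)/T + q = 0.069200 + 0.0065 = 0.075700
r = 7.57%

7.57%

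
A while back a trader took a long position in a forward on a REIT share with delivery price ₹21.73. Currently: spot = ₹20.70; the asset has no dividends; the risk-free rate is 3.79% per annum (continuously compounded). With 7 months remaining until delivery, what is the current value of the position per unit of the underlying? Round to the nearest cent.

-₹0.55

Current fair forward for the remaining 7 months: F = S·e^(r·T), r = 0.0379
F = 20.70 · e^(0.0379 × 7/12) = 20.70 × 1.022355 = 21.1627
Value of long forward = (F − K)·e^(−rT) = (21.1627 − 21.73) · e^(−0.0379·7/12)
= -0.5673 × 0.978134 = -0.55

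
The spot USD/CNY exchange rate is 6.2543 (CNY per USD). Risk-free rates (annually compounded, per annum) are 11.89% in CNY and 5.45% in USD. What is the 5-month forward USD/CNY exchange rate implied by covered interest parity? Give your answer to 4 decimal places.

6.4107

By covered interest parity, F = S · (1+r_CNY)^T / (1+r_USD)^T
= 6.2543 × 1.047924 / 1.022357 = 6.2543 × 1.025008
F = 6.4107 CNY per USD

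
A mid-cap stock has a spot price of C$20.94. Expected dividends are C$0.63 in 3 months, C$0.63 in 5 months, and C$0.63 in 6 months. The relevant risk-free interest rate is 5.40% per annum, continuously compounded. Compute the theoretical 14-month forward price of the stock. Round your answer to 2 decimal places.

C$20.33

PV(dividends) I = 0.63·e^(−0.0540·3/12) + 0.63·e^(−0.0540·5/12) + 0.63·e^(−0.0540·6/12)
I = 0.6216 + 0.6160 + 0.6132 = 1.8508
F = (S − I)·e^(rT) = (20.94 − 1.8508) · e^(0.0540·14/12)
= 19.0892 · e^0.063000 = 19.0892 × 1.065027 = C$20.33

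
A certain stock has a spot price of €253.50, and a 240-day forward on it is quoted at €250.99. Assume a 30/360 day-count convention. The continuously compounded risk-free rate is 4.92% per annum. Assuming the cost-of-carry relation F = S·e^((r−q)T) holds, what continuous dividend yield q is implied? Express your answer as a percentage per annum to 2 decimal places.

6.41%

From F = S·e^((r−q)T): (r − q) = ln(F/S)/T
ln(250.99/253.50) = ln(0.990099) = -0.009950
(r − q) = -0.009950 / (240/360) = -0.014925
q = r − ln(F/S)/T = 0.0492 + 0.014925 = 0.064125
q = 6.41%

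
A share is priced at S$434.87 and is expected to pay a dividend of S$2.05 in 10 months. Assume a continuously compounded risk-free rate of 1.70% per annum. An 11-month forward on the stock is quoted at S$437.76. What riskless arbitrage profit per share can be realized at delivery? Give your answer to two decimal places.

S$1.89 per share

PV(dividends) I = 2.05·e^(−0.0170·10/12) = 2.0212
Fair forward F* = (S − I)·e^(rT) = (434.87 − 2.0212)·e^0.015583 = 432.8488 × 1.015705 = 439.6467
Market S$437.76 < fair 439.6467: forward underpriced → reverse cash-and-carry (short the stock, invest proceeds at r, pay the dividends, go long the forward).
Profit at T = |F_mkt − F*| = |437.76 − 439.6467| = S$1.89 per share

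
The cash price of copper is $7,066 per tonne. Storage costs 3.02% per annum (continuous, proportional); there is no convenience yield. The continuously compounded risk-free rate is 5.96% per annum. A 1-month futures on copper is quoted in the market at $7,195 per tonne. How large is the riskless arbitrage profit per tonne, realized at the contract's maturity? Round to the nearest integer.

Fair futures: F* = S·e^(carry·T), with carry = (r + u) = 0.0596 + 0.0302 = 0.0898
F* = 7066 · e^(0.0898 × 1/12) = 7066 · e^0.007483 = 7066 × 1.007511 = $7119.0727
Market $7195 > fair $7119.0727: forward overpriced → cash-and-carry (buy spot, short the forward).
At maturity, profit = |F_mkt − F*| = |7195 − 7119.0727| = $76 per tonne

$76 per tonne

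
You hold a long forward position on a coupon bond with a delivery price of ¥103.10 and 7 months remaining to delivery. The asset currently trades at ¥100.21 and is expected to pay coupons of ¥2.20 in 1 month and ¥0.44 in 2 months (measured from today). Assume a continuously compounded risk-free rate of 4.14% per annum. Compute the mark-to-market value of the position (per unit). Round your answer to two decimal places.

PV(remaining coupons) I = 2.20·e^(−0.0414·1/12) + 0.44·e^(−0.0414·2/12) = 2.6294
Current forward F = (S − I)·e^(rT) = (100.21 − 2.6294)·e^(0.0414·7/12) = 97.5806 × 1.024444 = 99.9659
Value (long) = (F − K)·e^(−rT) = (99.9659 − 103.10) × 0.976139 = -3.0593
Value = -¥3.06

-¥3.06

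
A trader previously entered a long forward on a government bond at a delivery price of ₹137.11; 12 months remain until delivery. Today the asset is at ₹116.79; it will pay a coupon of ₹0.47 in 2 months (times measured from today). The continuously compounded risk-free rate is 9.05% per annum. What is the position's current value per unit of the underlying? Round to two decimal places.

PV(remaining coupons) I = 0.47·e^(−0.0905·2/12) = 0.4630
Current forward F = (S − I)·e^(rT) = (116.79 − 0.4630)·e^(0.0905·12/12) = 116.3270 × 1.094722 = 127.3457
Value (long) = (F − K)·e^(−rT) = (127.3457 − 137.11) × 0.913474 = -8.9194
Value = -₹8.92

-₹8.92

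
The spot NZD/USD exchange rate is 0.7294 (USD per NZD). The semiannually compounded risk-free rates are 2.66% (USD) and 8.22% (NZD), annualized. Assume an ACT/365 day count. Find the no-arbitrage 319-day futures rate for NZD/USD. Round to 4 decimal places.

0.6957

By covered interest parity, F = S · (1+r_USD/2)^(2T) / (1+r_NZD/2)^(2T)
= 0.7294 × 1.023363 / 1.072941 = 0.7294 × 0.953792
F = 0.6957 USD per NZD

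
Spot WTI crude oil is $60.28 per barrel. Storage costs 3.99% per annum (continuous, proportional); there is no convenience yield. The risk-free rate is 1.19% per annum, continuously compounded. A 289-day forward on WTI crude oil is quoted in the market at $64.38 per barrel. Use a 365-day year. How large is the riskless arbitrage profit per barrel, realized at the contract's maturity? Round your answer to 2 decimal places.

Fair forward: F* = S·e^(carry·T), with carry = (r + u) = 0.0119 + 0.0399 = 0.0518
F* = 60.28 · e^(0.0518 × 289/365) = 60.28 · e^0.041014 = 60.28 × 1.041867 = $62.8037
Market $64.38 > fair $62.8037: forward overpriced → cash-and-carry (buy spot, short the forward).
At maturity, profit = |F_mkt − F*| = |64.38 − 62.8037| = $1.58 per barrel

$1.58 per barrel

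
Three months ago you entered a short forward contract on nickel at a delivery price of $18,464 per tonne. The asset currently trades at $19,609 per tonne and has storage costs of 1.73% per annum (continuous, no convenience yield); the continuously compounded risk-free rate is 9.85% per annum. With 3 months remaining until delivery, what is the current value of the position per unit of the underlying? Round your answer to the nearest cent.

Current fair forward for the remaining 3 months: F = S·e^((r + u)·T), (r + u) = 0.0985 + 0.0173 = 0.1158
F = 19609 · e^(0.1158 × 3/12) = 19609 × 1.02937312 = 20184.9775
Value of long forward = (F − K)·e^(−rT) = (20184.9775 − 18464) · e^(−0.0985·3/12)
= 1720.9775 × 0.97567572 = 1679.12
Short position value = −(long value) = -$1679.12

-$1679.12 per tonne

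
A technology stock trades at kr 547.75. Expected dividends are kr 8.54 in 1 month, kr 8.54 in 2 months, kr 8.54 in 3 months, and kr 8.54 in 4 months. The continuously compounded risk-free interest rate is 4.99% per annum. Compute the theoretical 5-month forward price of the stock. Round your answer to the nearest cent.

kr 524.74

PV(dividends) I = 8.54·e^(−0.0499·1/12) + 8.54·e^(−0.0499·2/12) + 8.54·e^(−0.0499·3/12) + 8.54·e^(−0.0499·4/12)
I = 8.5046 + 8.4693 + 8.4341 + 8.3991 = 33.8071
F = (S − I)·e^(rT) = (547.75 − 33.8071) · e^(0.0499·5/12)
= 513.9429 · e^0.020792 = 513.9429 × 1.021010 = kr 524.74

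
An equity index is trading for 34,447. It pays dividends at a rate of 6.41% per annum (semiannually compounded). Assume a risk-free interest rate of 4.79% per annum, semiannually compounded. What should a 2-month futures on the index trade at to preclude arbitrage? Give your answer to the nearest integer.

34,357

F = S · (1+r/2)^(2T) / (1+q/2)^(2T)
= 34447 × 1.007920 / 1.010571 = 34447 × 0.997377
F = 34,357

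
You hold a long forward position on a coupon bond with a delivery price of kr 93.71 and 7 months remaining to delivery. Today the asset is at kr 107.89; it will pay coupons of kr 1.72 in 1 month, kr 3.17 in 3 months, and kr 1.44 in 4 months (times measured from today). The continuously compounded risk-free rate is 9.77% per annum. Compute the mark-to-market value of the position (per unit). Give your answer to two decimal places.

kr 13.18

PV(remaining coupons) I = 1.72·e^(−0.0977·1/12) + 3.17·e^(−0.0977·3/12) + 1.44·e^(−0.0977·4/12) = 6.1934
Current forward F = (S − I)·e^(rT) = (107.89 − 6.1934)·e^(0.0977·7/12) = 101.6966 × 1.058647 = 107.6608
Value (long) = (F − K)·e^(−rT) = (107.6608 − 93.71) × 0.944602 = 13.1780
Value = kr 13.18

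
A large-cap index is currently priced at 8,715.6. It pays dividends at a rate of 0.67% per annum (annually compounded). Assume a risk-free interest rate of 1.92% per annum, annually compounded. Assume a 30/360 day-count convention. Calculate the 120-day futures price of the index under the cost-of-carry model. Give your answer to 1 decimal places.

8,751.5

F = S · (1+r)^T / (1+q)^T
= 8715.6 × 1.006359 / 1.002228 = 8715.6 × 1.004122
F = 8,751.5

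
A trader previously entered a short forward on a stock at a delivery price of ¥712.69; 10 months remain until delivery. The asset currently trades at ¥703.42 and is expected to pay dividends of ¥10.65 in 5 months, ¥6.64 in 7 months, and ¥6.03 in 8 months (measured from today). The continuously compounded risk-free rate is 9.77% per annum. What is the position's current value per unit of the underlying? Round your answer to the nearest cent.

PV(remaining dividends) I = 10.65·e^(−0.0977·5/12) + 6.64·e^(−0.0977·7/12) + 6.03·e^(−0.0977·8/12) = 22.1471
Current forward F = (S − I)·e^(rT) = (703.42 − 22.1471)·e^(0.0977·10/12) = 681.2729 × 1.084823 = 739.0605
Value (long) = (F − K)·e^(−rT) = (739.0605 − 712.69) × 0.921810 = 24.3086
Short position value = −(long value) = -¥24.31

-¥24.31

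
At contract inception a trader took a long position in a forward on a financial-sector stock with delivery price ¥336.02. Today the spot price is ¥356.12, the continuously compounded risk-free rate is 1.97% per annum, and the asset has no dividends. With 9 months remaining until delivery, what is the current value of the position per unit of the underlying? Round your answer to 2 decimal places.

¥25.03

Current fair forward for the remaining 9 months: F = S·e^(r·T), r = 0.0197
F = 356.12 · e^(0.0197 × 9/12) = 356.12 × 1.014885 = 361.4208
Value of long forward = (F − K)·e^(−rT) = (361.4208 − 336.02) · e^(−0.0197·9/12)
= 25.4008 × 0.985334 = 25.03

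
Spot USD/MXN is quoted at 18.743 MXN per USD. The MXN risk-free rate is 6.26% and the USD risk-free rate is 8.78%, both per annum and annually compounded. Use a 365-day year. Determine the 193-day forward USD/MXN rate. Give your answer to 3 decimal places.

18.512

By covered interest parity, F = S · (1+r_MXN)^T / (1+r_USD)^T
= 18.743 × 1.032627 / 1.045505 = 18.743 × 0.987683
F = 18.512 MXN per USD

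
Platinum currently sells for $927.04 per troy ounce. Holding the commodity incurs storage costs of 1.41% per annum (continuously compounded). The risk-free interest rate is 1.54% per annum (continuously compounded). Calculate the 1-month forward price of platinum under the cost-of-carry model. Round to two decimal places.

Net carry = r + u − y = 0.0154 + 0.0141 − 0.0000 = 0.0295
F = S·e^((r+u−y)T) = 927.04 · e^(0.0295 × 1/12) = 927.04 · e^0.002458
= 927.04 × 1.002461 = $929.32 per troy ounce

$929.32 per troy ounce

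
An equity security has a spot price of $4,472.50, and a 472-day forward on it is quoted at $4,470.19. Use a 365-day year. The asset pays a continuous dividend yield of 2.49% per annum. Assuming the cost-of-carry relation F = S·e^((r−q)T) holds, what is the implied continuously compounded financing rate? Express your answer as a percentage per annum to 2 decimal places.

From F = S·e^((r−q)T): (r − q) = ln(F/S)/T
ln(4470.19/4472.50) = ln(0.999484) = -0.000516
(r − q) = -0.000516 / (472/365) = -0.000399
r = ln(F/S)/T + q = -0.000399 + 0.0249 = 0.024501
r = 2.45%

2.45%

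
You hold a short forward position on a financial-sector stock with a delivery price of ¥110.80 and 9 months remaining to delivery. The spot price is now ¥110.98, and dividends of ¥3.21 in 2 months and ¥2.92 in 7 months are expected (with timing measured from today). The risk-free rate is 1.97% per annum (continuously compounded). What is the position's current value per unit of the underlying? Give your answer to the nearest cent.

¥4.28

PV(remaining dividends) I = 3.21·e^(−0.0197·2/12) + 2.92·e^(−0.0197·7/12) = 6.0861
Current forward F = (S − I)·e^(rT) = (110.98 − 6.0861)·e^(0.0197·9/12) = 104.8939 × 1.014885 = 106.4552
Value (long) = (F − K)·e^(−rT) = (106.4552 − 110.80) × 0.985334 = -4.2811
Short position value = −(long value) = ¥4.28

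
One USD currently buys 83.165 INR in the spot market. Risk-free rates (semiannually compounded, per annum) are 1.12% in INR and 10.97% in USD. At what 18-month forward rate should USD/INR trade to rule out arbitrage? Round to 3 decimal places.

72.052

By covered interest parity, F = S · (1+r_INR/2)^(2T) / (1+r_USD/2)^(2T)
= 83.165 × 1.016894 / 1.173741 = 83.165 × 0.866370
F = 72.052 INR per USD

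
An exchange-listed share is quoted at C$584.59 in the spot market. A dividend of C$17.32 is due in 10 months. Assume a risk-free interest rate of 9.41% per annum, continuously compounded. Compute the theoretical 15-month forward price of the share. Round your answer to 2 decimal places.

C$639.55

PV(dividends) I = 17.32·e^(−0.0941·10/12)
I = 16.0137
F = (S − I)·e^(rT) = (584.59 − 16.0137) · e^(0.0941·15/12)
= 568.5763 · e^0.117625 = 568.5763 × 1.124822 = C$639.55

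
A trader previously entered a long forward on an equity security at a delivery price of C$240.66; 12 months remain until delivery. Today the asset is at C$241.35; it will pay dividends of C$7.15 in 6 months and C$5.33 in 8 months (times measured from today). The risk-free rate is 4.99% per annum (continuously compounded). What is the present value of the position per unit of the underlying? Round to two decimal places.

C$0.27

PV(remaining dividends) I = 7.15·e^(−0.0499·6/12) + 5.33·e^(−0.0499·8/12) = 12.1294
Current forward F = (S − I)·e^(rT) = (241.35 − 12.1294)·e^(0.0499·12/12) = 229.2206 × 1.051166 = 240.9489
Value (long) = (F − K)·e^(−rT) = (240.9489 − 240.66) × 0.951325 = 0.2748
Value = C$0.27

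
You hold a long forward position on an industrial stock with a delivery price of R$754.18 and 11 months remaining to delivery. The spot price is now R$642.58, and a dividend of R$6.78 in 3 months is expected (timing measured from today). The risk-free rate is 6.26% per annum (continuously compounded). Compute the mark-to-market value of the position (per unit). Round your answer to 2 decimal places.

PV(remaining dividends) I = 6.78·e^(−0.0626·3/12) = 6.6747
Current forward F = (S − I)·e^(rT) = (642.58 − 6.6747)·e^(0.0626·11/12) = 635.9053 × 1.059062 = 673.4631
Value (long) = (F − K)·e^(−rT) = (673.4631 − 754.18) × 0.944232 = -76.2155
Value = -R$76.22

-R$76.22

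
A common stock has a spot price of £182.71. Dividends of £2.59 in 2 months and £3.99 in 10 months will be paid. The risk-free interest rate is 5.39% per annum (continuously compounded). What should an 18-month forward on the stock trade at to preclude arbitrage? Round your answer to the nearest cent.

PV(dividends) I = 2.59·e^(−0.0539·2/12) + 3.99·e^(−0.0539·10/12)
I = 2.5668 + 3.8147 = 6.3815
F = (S − I)·e^(rT) = (182.71 − 6.3815) · e^(0.0539·18/12)
= 176.3285 · e^0.080850 = 176.3285 × 1.084208 = £191.18

£191.18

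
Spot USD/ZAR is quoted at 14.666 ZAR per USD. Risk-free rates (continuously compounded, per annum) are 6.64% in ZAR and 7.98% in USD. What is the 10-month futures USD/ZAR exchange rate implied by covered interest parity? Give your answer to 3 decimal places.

F = S·e^((r_ZAR − r_USD)T) = 14.666 · e^((0.0664 − 0.0798) × 10/12)
= 14.666 · e^-0.011167 = 14.666 × 0.988895
F = 14.503 ZAR per USD

14.503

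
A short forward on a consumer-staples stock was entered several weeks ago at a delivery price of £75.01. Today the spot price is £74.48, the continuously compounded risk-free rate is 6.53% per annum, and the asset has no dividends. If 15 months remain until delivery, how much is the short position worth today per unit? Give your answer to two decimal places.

-£5.35

Current fair forward for the remaining 15 months: F = S·e^(r·T), r = 0.0653
F = 74.48 · e^(0.0653 × 15/12) = 74.48 × 1.085049 = 80.8144
Value of long forward = (F − K)·e^(−rT) = (80.8144 − 75.01) · e^(−0.0653·15/12)
= 5.8044 × 0.921618 = 5.35
Short position value = −(long value) = -£5.35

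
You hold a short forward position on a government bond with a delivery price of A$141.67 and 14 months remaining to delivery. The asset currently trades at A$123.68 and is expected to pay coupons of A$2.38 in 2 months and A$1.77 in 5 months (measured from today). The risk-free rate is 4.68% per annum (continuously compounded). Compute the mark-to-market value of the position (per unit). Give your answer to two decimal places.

A$14.56

PV(remaining coupons) I = 2.38·e^(−0.0468·2/12) + 1.77·e^(−0.0468·5/12) = 4.0973
Current forward F = (S − I)·e^(rT) = (123.68 − 4.0973)·e^(0.0468·14/12) = 119.5827 × 1.056118 = 126.2934
Value (long) = (F − K)·e^(−rT) = (126.2934 − 141.67) × 0.946864 = -14.5595
Short position value = −(long value) = A$14.56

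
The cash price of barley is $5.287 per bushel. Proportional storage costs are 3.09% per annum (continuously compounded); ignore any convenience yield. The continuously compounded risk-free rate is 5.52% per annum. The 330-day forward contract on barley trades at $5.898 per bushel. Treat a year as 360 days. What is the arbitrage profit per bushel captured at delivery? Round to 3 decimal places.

$0.177 per bushel

Fair forward: F* = S·e^(carry·T), with carry = (r + u) = 0.0552 + 0.0309 = 0.0861
F* = 5.287 · e^(0.0861 × 330/360) = 5.287 · e^0.078925 = 5.287 × 1.082123 = $5.7212
Market $5.898 > fair $5.7212: forward overpriced → cash-and-carry (buy spot, short the forward).
At maturity, profit = |F_mkt − F*| = |5.898 − 5.7212| = $0.177 per bushel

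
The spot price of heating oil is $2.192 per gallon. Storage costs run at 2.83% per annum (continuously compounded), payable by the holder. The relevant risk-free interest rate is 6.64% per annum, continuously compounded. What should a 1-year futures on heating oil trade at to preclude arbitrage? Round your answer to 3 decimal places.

Net carry = r + u − y = 0.0664 + 0.0283 − 0.0000 = 0.0947
F = S·e^((r+u−y)T) = 2.192 · e^(0.0947 × 12/12) = 2.192 · e^0.094700
= 2.192 × 1.099329 = $2.410 per gallon

$2.410 per gallon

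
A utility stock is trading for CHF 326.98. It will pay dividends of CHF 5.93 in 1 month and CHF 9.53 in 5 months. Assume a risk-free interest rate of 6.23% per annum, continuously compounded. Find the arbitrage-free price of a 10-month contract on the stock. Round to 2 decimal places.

CHF 328.41

PV(dividends) I = 5.93·e^(−0.0623·1/12) + 9.53·e^(−0.0623·5/12)
I = 5.8993 + 9.2858 = 15.1851
F = (S − I)·e^(rT) = (326.98 − 15.1851) · e^(0.0623·10/12)
= 311.7949 · e^0.051917 = 311.7949 × 1.053288 = CHF 328.41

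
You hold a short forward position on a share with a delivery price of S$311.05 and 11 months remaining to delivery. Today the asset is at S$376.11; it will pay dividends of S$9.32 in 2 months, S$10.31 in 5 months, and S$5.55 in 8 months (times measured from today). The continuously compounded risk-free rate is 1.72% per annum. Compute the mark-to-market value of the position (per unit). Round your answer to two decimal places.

PV(remaining dividends) I = 9.32·e^(−0.0172·2/12) + 10.31·e^(−0.0172·5/12) + 5.55·e^(−0.0172·8/12) = 25.0164
Current forward F = (S − I)·e^(rT) = (376.11 − 25.0164)·e^(0.0172·11/12) = 351.0936 × 1.015892 = 356.6732
Value (long) = (F − K)·e^(−rT) = (356.6732 − 311.05) × 0.984357 = 44.9095
Short position value = −(long value) = -S$44.91

-S$44.91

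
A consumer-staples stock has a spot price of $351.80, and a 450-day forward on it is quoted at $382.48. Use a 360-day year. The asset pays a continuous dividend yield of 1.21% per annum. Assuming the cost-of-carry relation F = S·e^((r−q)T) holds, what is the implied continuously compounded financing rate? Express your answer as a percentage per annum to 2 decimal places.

From F = S·e^((r−q)T): (r − q) = ln(F/S)/T
ln(382.48/351.80) = ln(1.087209) = 0.083614
(r − q) = 0.083614 / (450/360) = 0.066891
r = ln(F/S)/T + q = 0.066891 + 0.0121 = 0.078991
r = 7.90%

7.90%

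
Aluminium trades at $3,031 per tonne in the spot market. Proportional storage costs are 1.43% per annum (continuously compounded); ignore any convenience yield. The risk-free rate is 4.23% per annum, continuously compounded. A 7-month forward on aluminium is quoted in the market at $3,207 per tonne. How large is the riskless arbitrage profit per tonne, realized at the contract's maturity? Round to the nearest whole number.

Fair forward: F* = S·e^(carry·T), with carry = (r + u) = 0.0423 + 0.0143 = 0.0566
F* = 3031 · e^(0.0566 × 7/12) = 3031 · e^0.033017 = 3031 × 1.033568 = $3132.7446
Market $3207 > fair $3132.7446: forward overpriced → cash-and-carry (buy spot, short the forward).
At maturity, profit = |F_mkt − F*| = |3207 − 3132.7446| = $74 per tonne

$74 per tonne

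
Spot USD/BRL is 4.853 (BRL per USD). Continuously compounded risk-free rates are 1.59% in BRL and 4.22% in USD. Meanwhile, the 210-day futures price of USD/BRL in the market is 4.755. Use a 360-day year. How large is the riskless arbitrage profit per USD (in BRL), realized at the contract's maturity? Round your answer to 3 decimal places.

0.024 per USD (in BRL)

Fair futures: F* = S·e^(carry·T), with carry = (r_BRL − r_USD) = 0.0159 − 0.0422 = -0.0263
F* = 4.853 · e^(-0.0263 × 210/360) = 4.853 · e^-0.015342 = 4.853 × 0.984775 = 4.7791
Market 4.755 < fair 4.7791: forward underpriced → reverse cash-and-carry (short spot, go long the forward).
At maturity, profit = |F_mkt − F*| = |4.755 − 4.7791| = 0.024 per USD (in BRL)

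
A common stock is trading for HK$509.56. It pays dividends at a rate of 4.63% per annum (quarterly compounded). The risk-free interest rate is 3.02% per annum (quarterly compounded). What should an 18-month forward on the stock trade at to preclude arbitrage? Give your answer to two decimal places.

HK$497.52

F = S · (1+r/4)^(4T) / (1+q/4)^(4T)
= 509.56 × 1.046164 / 1.071491 = 509.56 × 0.976363
F = HK$497.52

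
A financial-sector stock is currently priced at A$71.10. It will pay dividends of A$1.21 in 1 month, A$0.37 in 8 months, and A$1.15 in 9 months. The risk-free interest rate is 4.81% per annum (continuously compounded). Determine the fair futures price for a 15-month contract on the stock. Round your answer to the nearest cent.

PV(dividends) I = 1.21·e^(−0.0481·1/12) + 0.37·e^(−0.0481·8/12) + 1.15·e^(−0.0481·9/12)
I = 1.2052 + 0.3583 + 1.1093 = 2.6728
F = (S − I)·e^(rT) = (71.10 − 2.6728) · e^(0.0481·15/12)
= 68.4272 · e^0.060125 = 68.4272 × 1.061969 = A$72.67

A$72.67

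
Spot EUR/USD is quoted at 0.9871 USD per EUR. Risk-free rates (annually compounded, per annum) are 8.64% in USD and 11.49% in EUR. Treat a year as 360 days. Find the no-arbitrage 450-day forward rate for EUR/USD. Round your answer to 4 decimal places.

0.9557

By covered interest parity, F = S · (1+r_USD)^T / (1+r_EUR)^T
= 0.9871 × 1.109142 / 1.145631 = 0.9871 × 0.968149
F = 0.9557 USD per EUR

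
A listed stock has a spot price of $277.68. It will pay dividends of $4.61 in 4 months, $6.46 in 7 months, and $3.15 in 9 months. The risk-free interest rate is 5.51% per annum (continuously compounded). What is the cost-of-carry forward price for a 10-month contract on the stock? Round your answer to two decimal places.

$276.27

PV(dividends) I = 4.61·e^(−0.0551·4/12) + 6.46·e^(−0.0551·7/12) + 3.15·e^(−0.0551·9/12)
I = 4.5261 + 6.2557 + 3.0225 = 13.8043
F = (S − I)·e^(rT) = (277.68 − 13.8043) · e^(0.0551·10/12)
= 263.8757 · e^0.045917 = 263.8757 × 1.046988 = $276.27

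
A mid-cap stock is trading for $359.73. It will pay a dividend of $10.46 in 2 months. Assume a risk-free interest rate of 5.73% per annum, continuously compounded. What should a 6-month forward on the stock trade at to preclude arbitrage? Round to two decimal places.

$359.52

PV(dividends) I = 10.46·e^(−0.0573·2/12)
I = 10.3606
F = (S − I)·e^(rT) = (359.73 − 10.3606) · e^(0.0573·6/12)
= 349.3694 · e^0.028650 = 349.3694 × 1.029064 = $359.52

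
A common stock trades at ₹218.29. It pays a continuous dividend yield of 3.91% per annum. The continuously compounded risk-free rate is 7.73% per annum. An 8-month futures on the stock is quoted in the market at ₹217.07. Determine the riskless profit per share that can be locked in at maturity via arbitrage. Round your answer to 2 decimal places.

Fair futures: F* = S·e^(carry·T), with carry = (r − q) = 0.0773 − 0.0391 = 0.0382
F* = 218.29 · e^(0.0382 × 8/12) = 218.29 · e^0.025467 = 218.29 × 1.025794 = ₹223.9206
Market ₹217.07 < fair ₹223.9206: forward underpriced → reverse cash-and-carry (short spot, go long the forward).
At maturity, profit = |F_mkt − F*| = |217.07 − 223.9206| = ₹6.85 per share

₹6.85 per share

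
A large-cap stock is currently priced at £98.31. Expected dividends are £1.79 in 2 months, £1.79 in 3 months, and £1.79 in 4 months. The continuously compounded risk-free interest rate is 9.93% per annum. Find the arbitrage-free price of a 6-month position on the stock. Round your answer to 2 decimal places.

£97.81

PV(dividends) I = 1.79·e^(−0.0993·2/12) + 1.79·e^(−0.0993·3/12) + 1.79·e^(−0.0993·4/12)
I = 1.7606 + 1.7461 + 1.7317 = 5.2384
F = (S − I)·e^(rT) = (98.31 − 5.2384) · e^(0.0993·6/12)
= 93.0716 · e^0.049650 = 93.0716 × 1.050903 = £97.81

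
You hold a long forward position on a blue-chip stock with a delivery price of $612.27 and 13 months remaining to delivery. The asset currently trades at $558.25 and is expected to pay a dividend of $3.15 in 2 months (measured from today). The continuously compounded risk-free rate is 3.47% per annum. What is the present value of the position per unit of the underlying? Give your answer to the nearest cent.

-$34.56

PV(remaining dividends) I = 3.15·e^(−0.0347·2/12) = 3.1318
Current forward F = (S − I)·e^(rT) = (558.25 − 3.1318)·e^(0.0347·13/12) = 555.1182 × 1.038307 = 576.3831
Value (long) = (F − K)·e^(−rT) = (576.3831 − 612.27) × 0.963106 = -34.5629
Value = -$34.56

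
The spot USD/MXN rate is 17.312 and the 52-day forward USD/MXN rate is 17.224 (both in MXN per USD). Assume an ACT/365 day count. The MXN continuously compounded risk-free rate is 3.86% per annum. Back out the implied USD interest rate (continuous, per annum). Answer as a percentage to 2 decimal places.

7.44%

F = S·e^((r_MXN − r_USD)T) ⇒ r_USD = r_MXN − ln(F/S)/T
ln(17.224/17.312) = -0.005096; /(52/365) = -0.035770
r_USD = 0.0386 + 0.035770 = 0.074370
r_USD = 7.44%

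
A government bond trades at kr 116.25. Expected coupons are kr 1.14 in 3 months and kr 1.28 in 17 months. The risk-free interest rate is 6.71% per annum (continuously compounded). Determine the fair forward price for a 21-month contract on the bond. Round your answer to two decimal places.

PV(coupons) I = 1.14·e^(−0.0671·3/12) + 1.28·e^(−0.0671·17/12)
I = 1.1210 + 1.1639 = 2.2849
F = (S − I)·e^(rT) = (116.25 − 2.2849) · e^(0.0671·21/12)
= 113.9651 · e^0.117425 = 113.9651 × 1.124597 = kr 128.16

kr 128.16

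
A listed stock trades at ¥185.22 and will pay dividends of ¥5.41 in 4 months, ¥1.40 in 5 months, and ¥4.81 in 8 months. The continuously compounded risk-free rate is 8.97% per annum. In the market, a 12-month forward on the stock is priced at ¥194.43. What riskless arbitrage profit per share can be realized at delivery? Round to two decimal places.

¥4.00 per share

PV(dividends) I = 5.41·e^(−0.0897·4/12) + 1.40·e^(−0.0897·5/12) + 4.81·e^(−0.0897·8/12) = 11.1301
Fair forward F* = (S − I)·e^(rT) = (185.22 − 11.1301)·e^0.089700 = 174.0899 × 1.093846 = 190.4275
Market ¥194.43 > fair 190.4275: forward overpriced → cash-and-carry (borrow at r, buy the stock and collect the dividends, short the forward).
Profit at T = |F_mkt − F*| = |194.43 − 190.4275| = ¥4.00 per share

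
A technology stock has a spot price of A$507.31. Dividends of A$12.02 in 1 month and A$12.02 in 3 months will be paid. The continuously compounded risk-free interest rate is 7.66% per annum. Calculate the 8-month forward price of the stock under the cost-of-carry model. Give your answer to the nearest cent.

PV(dividends) I = 12.02·e^(−0.0766·1/12) + 12.02·e^(−0.0766·3/12)
I = 11.9435 + 11.7920 = 23.7355
F = (S − I)·e^(rT) = (507.31 − 23.7355) · e^(0.0766·8/12)
= 483.5745 · e^0.051067 = 483.5745 × 1.052393 = A$508.91

A$508.91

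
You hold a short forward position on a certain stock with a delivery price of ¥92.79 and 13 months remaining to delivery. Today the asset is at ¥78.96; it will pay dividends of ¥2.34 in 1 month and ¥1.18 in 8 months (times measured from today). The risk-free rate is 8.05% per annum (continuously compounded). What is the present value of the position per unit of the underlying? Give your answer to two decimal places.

PV(remaining dividends) I = 2.34·e^(−0.0805·1/12) + 1.18·e^(−0.0805·8/12) = 3.4427
Current forward F = (S − I)·e^(rT) = (78.96 − 3.4427)·e^(0.0805·13/12) = 75.5173 × 1.091124 = 82.3987
Value (long) = (F − K)·e^(−rT) = (82.3987 − 92.79) × 0.916486 = -9.5235
Short position value = −(long value) = ¥9.52

¥9.52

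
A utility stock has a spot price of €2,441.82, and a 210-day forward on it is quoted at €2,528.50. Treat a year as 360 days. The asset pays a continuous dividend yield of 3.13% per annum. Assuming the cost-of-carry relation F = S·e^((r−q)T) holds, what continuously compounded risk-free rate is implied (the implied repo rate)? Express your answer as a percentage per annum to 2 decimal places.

9.11%

From F = S·e^((r−q)T): (r − q) = ln(F/S)/T
ln(2528.50/2441.82) = ln(1.035498) = 0.034882
(r − q) = 0.034882 / (210/360) = 0.059798
r = ln(F/S)/T + q = 0.059798 + 0.0313 = 0.091098
r = 9.11%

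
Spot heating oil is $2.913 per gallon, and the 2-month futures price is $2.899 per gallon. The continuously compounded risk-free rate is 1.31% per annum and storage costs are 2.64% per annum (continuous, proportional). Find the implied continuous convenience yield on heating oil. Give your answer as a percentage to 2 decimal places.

F = S·e^((r+u−y)T) ⇒ (r+u−y) = ln(F/S)/T
ln(2.899/2.913) = -0.004818; /T ⇒ -0.028908
y = r + u − ln(F/S)/T = 0.0131 + 0.0264 + 0.028908 = 0.068408
y = 6.84%

6.84%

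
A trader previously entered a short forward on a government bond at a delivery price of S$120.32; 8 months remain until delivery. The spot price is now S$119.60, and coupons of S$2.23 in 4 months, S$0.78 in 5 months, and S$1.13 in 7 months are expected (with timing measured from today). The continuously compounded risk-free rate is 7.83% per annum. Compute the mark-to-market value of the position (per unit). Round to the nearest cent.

-S$1.39

PV(remaining coupons) I = 2.23·e^(−0.0783·4/12) + 0.78·e^(−0.0783·5/12) + 1.13·e^(−0.0783·7/12) = 4.0071
Current forward F = (S − I)·e^(rT) = (119.60 − 4.0071)·e^(0.0783·8/12) = 115.5929 × 1.053586 = 121.7871
Value (long) = (F − K)·e^(−rT) = (121.7871 − 120.32) × 0.949139 = 1.3925
Short position value = −(long value) = -S$1.39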